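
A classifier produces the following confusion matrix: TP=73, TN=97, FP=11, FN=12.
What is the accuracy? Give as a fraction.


Accuracy = (TP + TN) / (TP + TN + FP + FN) = (73 + 97) / 193 = 170/193.

170/193


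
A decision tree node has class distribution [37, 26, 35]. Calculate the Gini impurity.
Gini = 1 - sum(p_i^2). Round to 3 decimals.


Total = 98. Proportions: 37/98, 26/98, 35/98. sum(p_i^2) = 0.3405. Gini = 1 - 0.3405 = 0.6595, which rounds to 0.660.

0.660


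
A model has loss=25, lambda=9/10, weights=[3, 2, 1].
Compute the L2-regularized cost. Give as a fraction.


L2 sq norm = sum(w^2) = 14. J = 25 + 9/10 * 14 = 188/5.

188/5


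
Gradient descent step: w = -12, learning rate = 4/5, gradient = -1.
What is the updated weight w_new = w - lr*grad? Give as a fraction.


w_new = -12 - 4/5 * -1 = -12 - -4/5 = -56/5.

-56/5


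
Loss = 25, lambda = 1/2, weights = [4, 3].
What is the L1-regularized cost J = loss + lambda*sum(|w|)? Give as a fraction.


L1 norm = sum(|w|) = 7. J = 25 + 1/2 * 7 = 57/2.

57/2


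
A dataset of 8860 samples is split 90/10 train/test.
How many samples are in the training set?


Test set = 8860 * 10% = 886. Training set = 8860 - 886 = 7974.

7974


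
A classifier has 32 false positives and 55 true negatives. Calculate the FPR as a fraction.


FPR = FP / (FP + TN) = 32 / 87 = 32/87.

32/87


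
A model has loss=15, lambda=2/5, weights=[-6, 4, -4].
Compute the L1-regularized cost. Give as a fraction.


L1 norm = sum(|w|) = 14. J = 15 + 2/5 * 14 = 103/5.

103/5


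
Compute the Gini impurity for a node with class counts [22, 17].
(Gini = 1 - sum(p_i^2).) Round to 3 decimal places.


Total = 39. Proportions: 22/39, 17/39. sum(p_i^2) = 0.5082. Gini = 1 - 0.5082 = 0.4918, which rounds to 0.492.

0.492


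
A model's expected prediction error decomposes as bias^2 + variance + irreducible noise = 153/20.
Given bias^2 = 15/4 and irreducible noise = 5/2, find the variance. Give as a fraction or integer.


Total error = bias^2 + variance + irreducible noise. So variance = 153/20 - 15/4 - 5/2 = 7/5.

7/5


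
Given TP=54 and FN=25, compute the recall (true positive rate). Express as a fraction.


Recall = TP / (TP + FN) = 54 / 79 = 54/79.

54/79


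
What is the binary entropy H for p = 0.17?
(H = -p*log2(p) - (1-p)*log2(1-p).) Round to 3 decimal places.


H = -0.17*log2(0.17) - 0.83*log2(0.83) = 0.658.

0.658


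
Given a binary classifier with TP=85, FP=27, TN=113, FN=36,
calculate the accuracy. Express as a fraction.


Accuracy = (TP + TN) / (TP + TN + FP + FN) = (85 + 113) / 261 = 22/29.

22/29


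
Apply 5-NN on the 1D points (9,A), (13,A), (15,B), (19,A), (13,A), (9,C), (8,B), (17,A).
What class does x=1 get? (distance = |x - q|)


Distances: |9-1|=8, |13-1|=12, |15-1|=14, |19-1|=18, |13-1|=12, |9-1|=8, |8-1|=7, |17-1|=16. 5 nearest: (8,B), (9,A), (9,C), (13,A), (13,A). Counts: {'B': 1, 'A': 3, 'C': 1}. Majority class: A.

A


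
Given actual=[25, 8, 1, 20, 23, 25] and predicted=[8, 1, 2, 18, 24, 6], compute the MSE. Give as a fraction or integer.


MSE = (1/6) * ((25-8)^2=289 + (8-1)^2=49 + (1-2)^2=1 + (20-18)^2=4 + (23-24)^2=1 + (25-6)^2=361). Sum = 705. MSE = 235/2.

235/2


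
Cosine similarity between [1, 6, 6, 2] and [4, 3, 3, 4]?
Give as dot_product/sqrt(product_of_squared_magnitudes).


dot = 48. |a|^2 = 77, |b|^2 = 50. cos = 48/sqrt(3850).

48/sqrt(3850)


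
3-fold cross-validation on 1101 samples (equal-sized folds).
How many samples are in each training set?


Each validation fold has 1101/3 = 367 samples. Training set = 1101 - 367 = 734.

734


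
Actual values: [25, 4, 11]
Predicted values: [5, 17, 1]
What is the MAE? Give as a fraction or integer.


MAE = (1/3) * (|25-5|=20 + |4-17|=13 + |11-1|=10). Sum = 43. MAE = 43/3.

43/3


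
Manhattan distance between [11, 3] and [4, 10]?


d = sum of absolute differences: |11-4|=7 + |3-10|=7 = 14.

14


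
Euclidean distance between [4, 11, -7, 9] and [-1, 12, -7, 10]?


d = sqrt(sum of squared differences). (4--1)^2=25, (11-12)^2=1, (-7--7)^2=0, (9-10)^2=1. Sum = 27.

sqrt(27)


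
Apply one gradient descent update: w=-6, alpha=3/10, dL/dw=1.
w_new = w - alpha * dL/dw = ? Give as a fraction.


w_new = -6 - 3/10 * 1 = -6 - 3/10 = -63/10.

-63/10


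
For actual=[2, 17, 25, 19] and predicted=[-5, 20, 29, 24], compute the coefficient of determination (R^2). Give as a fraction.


Mean(y) = 63/4. SS_res = 99. SS_tot = 1147/4. R^2 = 1 - 99/(1147/4) = 751/1147.

751/1147


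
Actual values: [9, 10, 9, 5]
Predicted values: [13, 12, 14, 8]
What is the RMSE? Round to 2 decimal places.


MSE = 13.5000. RMSE = sqrt(13.5000) = 3.67.

3.67


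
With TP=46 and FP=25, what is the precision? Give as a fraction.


Precision = TP / (TP + FP) = 46 / 71 = 46/71.

46/71


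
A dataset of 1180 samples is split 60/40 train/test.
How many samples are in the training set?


Test set = 1180 * 40% = 472. Training set = 1180 - 472 = 708.

708


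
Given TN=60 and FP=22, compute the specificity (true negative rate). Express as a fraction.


Specificity = TN / (TN + FP) = 60 / 82 = 30/41.

30/41


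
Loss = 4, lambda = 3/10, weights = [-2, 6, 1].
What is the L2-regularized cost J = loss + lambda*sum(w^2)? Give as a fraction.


L2 sq norm = sum(w^2) = 41. J = 4 + 3/10 * 41 = 163/10.

163/10


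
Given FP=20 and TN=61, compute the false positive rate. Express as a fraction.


FPR = FP / (FP + TN) = 20 / 81 = 20/81.

20/81


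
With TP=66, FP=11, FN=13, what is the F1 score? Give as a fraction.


Precision = 66/77 = 6/7. Recall = 66/79 = 66/79. F1 = 2*P*R/(P+R) = 11/13.

11/13


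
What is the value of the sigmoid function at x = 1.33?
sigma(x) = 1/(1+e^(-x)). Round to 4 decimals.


sigma(1.33) = 1/(1+e^(-1.33)) = 1/(1+0.264477) = 1/1.264477 = 0.7908.

0.7908


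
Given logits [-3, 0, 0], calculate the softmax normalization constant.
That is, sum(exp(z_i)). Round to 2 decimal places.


Denom = e^-3=0.0498 + e^0=1.0000 + e^0=1.0000. Sum = 2.0498, which rounds to 2.05.

2.05


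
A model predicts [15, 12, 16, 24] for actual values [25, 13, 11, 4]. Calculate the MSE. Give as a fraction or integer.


MSE = (1/4) * ((25-15)^2=100 + (13-12)^2=1 + (11-16)^2=25 + (4-24)^2=400). Sum = 526. MSE = 263/2.

263/2


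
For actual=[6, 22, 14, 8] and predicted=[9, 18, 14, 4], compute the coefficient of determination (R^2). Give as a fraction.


Mean(y) = 25/2. SS_res = 41. SS_tot = 155. R^2 = 1 - 41/(155) = 114/155.

114/155


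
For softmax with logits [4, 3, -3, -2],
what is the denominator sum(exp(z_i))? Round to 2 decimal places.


Denom = e^4=54.5982 + e^3=20.0855 + e^-3=0.0498 + e^-2=0.1353. Sum = 74.8688, which rounds to 74.87.

74.87


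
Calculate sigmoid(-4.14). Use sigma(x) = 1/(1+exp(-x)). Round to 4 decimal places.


sigma(-4.14) = 1/(1+e^(4.14)) = 1/(1+62.802821) = 1/63.802821 = 0.0157.

0.0157


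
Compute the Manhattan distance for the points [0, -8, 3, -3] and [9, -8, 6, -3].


d = sum of absolute differences: |0-9|=9 + |-8--8|=0 + |3-6|=3 + |-3--3|=0 = 12.

12


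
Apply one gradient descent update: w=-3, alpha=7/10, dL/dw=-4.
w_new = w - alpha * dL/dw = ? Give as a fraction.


w_new = -3 - 7/10 * -4 = -3 - -14/5 = -1/5.

-1/5


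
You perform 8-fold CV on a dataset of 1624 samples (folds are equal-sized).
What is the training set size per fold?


Each validation fold has 1624/8 = 203 samples. Training set = 1624 - 203 = 1421.

1421


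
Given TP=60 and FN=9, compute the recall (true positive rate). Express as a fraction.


Recall = TP / (TP + FN) = 60 / 69 = 20/23.

20/23


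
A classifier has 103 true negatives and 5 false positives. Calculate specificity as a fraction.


Specificity = TN / (TN + FP) = 103 / 108 = 103/108.

103/108


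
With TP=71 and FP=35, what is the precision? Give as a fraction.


Precision = TP / (TP + FP) = 71 / 106 = 71/106.

71/106


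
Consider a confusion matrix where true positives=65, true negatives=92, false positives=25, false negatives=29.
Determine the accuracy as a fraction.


Accuracy = (TP + TN) / (TP + TN + FP + FN) = (65 + 92) / 211 = 157/211.

157/211


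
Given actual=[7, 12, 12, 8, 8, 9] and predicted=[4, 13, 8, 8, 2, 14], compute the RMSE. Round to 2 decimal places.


MSE = 14.5000. RMSE = sqrt(14.5000) = 3.81.

3.81


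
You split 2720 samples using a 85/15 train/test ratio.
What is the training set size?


Test set = 2720 * 15% = 408. Training set = 2720 - 408 = 2312.

2312


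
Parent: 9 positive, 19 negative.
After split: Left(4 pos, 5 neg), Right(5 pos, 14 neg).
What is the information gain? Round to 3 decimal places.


H(parent) = 0.9059. H(left) = 0.9911, H(right) = 0.8315. Weighted = (9/28)*0.9911 + (19/28)*0.8315 = 0.8828. IG = 0.9059 - 0.8828 = 0.0231, which rounds to 0.023.

0.023


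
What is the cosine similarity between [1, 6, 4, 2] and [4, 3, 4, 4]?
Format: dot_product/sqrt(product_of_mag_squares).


dot = 46. |a|^2 = 57, |b|^2 = 57. cos = 46/sqrt(3249).

46/sqrt(3249)


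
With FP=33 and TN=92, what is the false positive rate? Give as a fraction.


FPR = FP / (FP + TN) = 33 / 125 = 33/125.

33/125


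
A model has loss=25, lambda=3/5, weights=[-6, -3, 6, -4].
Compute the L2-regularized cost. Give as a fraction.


L2 sq norm = sum(w^2) = 97. J = 25 + 3/5 * 97 = 416/5.

416/5


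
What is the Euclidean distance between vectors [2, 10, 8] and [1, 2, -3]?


d = sqrt(sum of squared differences). (2-1)^2=1, (10-2)^2=64, (8--3)^2=121. Sum = 186.

sqrt(186)


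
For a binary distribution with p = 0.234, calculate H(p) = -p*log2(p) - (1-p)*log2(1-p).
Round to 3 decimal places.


H = -0.234*log2(0.234) - 0.766*log2(0.766) = 0.785.

0.785


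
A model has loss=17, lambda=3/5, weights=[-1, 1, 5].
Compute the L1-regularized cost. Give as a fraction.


L1 norm = sum(|w|) = 7. J = 17 + 3/5 * 7 = 106/5.

106/5


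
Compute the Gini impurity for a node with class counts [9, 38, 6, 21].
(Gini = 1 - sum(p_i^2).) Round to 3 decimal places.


Total = 74. Proportions: 9/74, 38/74, 6/74, 21/74. sum(p_i^2) = 0.3656. Gini = 1 - 0.3656 = 0.6344, which rounds to 0.634.

0.634


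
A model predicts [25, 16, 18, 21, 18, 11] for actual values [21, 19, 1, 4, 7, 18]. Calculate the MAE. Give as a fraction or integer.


MAE = (1/6) * (|21-25|=4 + |19-16|=3 + |1-18|=17 + |4-21|=17 + |7-18|=11 + |18-11|=7). Sum = 59. MAE = 59/6.

59/6


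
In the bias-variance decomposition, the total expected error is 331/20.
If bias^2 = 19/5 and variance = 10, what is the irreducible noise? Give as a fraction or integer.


Total error = bias^2 + variance + irreducible noise. So irreducible noise = 331/20 - 19/5 - 10 = 11/4.

11/4


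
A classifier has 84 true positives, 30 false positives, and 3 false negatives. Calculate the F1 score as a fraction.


Precision = 84/114 = 14/19. Recall = 84/87 = 28/29. F1 = 2*P*R/(P+R) = 56/67.

56/67


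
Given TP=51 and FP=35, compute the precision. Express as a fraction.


Precision = TP / (TP + FP) = 51 / 86 = 51/86.

51/86


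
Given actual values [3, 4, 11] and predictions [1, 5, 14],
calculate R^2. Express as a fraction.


Mean(y) = 6. SS_res = 14. SS_tot = 38. R^2 = 1 - 14/(38) = 12/19.

12/19


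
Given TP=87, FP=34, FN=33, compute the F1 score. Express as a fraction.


Precision = 87/121 = 87/121. Recall = 87/120 = 29/40. F1 = 2*P*R/(P+R) = 174/241.

174/241


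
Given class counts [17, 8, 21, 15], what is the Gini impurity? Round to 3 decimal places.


Total = 61. Proportions: 17/61, 8/61, 21/61, 15/61. sum(p_i^2) = 0.2739. Gini = 1 - 0.2739 = 0.7261, which rounds to 0.726.

0.726


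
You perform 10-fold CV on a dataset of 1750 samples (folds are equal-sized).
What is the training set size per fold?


Each validation fold has 1750/10 = 175 samples. Training set = 1750 - 175 = 1575.

1575


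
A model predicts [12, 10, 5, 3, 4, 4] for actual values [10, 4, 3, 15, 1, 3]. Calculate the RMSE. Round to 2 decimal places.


MSE = 33.0000. RMSE = sqrt(33.0000) = 5.74.

5.74


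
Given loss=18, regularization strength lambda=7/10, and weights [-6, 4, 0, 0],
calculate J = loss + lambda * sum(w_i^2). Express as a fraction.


L2 sq norm = sum(w^2) = 52. J = 18 + 7/10 * 52 = 272/5.

272/5


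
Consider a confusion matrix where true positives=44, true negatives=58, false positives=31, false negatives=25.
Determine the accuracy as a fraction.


Accuracy = (TP + TN) / (TP + TN + FP + FN) = (44 + 58) / 158 = 51/79.

51/79


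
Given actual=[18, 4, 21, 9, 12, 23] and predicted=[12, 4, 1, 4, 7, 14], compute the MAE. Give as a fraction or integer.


MAE = (1/6) * (|18-12|=6 + |4-4|=0 + |21-1|=20 + |9-4|=5 + |12-7|=5 + |23-14|=9). Sum = 45. MAE = 15/2.

15/2


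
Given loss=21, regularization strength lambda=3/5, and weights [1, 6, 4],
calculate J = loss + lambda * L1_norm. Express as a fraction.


L1 norm = sum(|w|) = 11. J = 21 + 3/5 * 11 = 138/5.

138/5


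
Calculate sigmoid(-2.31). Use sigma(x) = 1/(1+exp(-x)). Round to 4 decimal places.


sigma(-2.31) = 1/(1+e^(2.31)) = 1/(1+10.074425) = 1/11.074425 = 0.0903.

0.0903


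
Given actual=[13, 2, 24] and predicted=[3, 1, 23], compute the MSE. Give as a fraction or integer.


MSE = (1/3) * ((13-3)^2=100 + (2-1)^2=1 + (24-23)^2=1). Sum = 102. MSE = 34.

34


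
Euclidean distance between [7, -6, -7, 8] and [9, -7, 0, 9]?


d = sqrt(sum of squared differences). (7-9)^2=4, (-6--7)^2=1, (-7-0)^2=49, (8-9)^2=1. Sum = 55.

sqrt(55)


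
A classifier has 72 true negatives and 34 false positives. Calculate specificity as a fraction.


Specificity = TN / (TN + FP) = 72 / 106 = 36/53.

36/53


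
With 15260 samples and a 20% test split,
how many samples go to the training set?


Test set = 15260 * 20% = 3052. Training set = 15260 - 3052 = 12208.

12208


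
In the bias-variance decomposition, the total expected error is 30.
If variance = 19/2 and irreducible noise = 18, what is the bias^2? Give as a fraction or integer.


Total error = bias^2 + variance + irreducible noise. So bias^2 = 30 - 19/2 - 18 = 5/2.

5/2


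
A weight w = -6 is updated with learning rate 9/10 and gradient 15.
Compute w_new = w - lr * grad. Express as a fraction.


w_new = -6 - 9/10 * 15 = -6 - 27/2 = -39/2.

-39/2


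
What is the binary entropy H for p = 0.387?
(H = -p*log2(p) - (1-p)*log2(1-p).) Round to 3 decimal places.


H = -0.387*log2(0.387) - 0.613*log2(0.613) = 0.963.

0.963


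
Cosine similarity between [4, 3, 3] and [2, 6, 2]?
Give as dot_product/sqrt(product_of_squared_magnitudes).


dot = 32. |a|^2 = 34, |b|^2 = 44. cos = 32/sqrt(1496).

32/sqrt(1496)


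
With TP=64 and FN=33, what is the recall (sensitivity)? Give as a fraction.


Recall = TP / (TP + FN) = 64 / 97 = 64/97.

64/97


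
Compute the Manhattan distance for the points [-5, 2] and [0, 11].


d = sum of absolute differences: |-5-0|=5 + |2-11|=9 = 14.

14


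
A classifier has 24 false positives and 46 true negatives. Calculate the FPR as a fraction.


FPR = FP / (FP + TN) = 24 / 70 = 12/35.

12/35


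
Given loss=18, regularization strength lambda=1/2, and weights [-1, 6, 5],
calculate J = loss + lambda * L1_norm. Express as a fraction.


L1 norm = sum(|w|) = 12. J = 18 + 1/2 * 12 = 24.

24


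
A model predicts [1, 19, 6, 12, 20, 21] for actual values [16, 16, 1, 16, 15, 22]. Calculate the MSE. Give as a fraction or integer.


MSE = (1/6) * ((16-1)^2=225 + (16-19)^2=9 + (1-6)^2=25 + (16-12)^2=16 + (15-20)^2=25 + (22-21)^2=1). Sum = 301. MSE = 301/6.

301/6


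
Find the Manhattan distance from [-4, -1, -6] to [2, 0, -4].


d = sum of absolute differences: |-4-2|=6 + |-1-0|=1 + |-6--4|=2 = 9.

9


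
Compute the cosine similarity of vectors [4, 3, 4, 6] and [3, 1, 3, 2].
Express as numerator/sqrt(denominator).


dot = 39. |a|^2 = 77, |b|^2 = 23. cos = 39/sqrt(1771).

39/sqrt(1771)


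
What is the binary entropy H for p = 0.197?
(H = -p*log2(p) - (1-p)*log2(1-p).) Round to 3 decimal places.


H = -0.197*log2(0.197) - 0.803*log2(0.803) = 0.716.

0.716


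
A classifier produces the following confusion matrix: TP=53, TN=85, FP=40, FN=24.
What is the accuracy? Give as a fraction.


Accuracy = (TP + TN) / (TP + TN + FP + FN) = (53 + 85) / 202 = 69/101.

69/101


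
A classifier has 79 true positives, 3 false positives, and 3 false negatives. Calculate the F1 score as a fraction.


Precision = 79/82 = 79/82. Recall = 79/82 = 79/82. F1 = 2*P*R/(P+R) = 79/82.

79/82


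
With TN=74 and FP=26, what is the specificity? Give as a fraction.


Specificity = TN / (TN + FP) = 74 / 100 = 37/50.

37/50


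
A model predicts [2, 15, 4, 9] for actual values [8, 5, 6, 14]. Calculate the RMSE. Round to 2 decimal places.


MSE = 41.2500. RMSE = sqrt(41.2500) = 6.42.

6.42


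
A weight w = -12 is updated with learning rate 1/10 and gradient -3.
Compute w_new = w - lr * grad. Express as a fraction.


w_new = -12 - 1/10 * -3 = -12 - -3/10 = -117/10.

-117/10


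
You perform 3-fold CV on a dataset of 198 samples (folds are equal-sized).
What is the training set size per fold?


Each validation fold has 198/3 = 66 samples. Training set = 198 - 66 = 132.

132


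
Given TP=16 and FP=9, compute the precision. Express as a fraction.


Precision = TP / (TP + FP) = 16 / 25 = 16/25.

16/25


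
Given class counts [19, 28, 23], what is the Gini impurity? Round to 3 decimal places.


Total = 70. Proportions: 19/70, 28/70, 23/70. sum(p_i^2) = 0.3416. Gini = 1 - 0.3416 = 0.6584, which rounds to 0.658.

0.658


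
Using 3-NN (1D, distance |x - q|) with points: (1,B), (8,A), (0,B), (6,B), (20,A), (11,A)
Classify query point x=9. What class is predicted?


Distances: |1-9|=8, |8-9|=1, |0-9|=9, |6-9|=3, |20-9|=11, |11-9|=2. 3 nearest: (8,A), (11,A), (6,B). Counts: {'A': 2, 'B': 1}. Majority class: A.

A


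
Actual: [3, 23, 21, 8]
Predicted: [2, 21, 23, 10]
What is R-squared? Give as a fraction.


Mean(y) = 55/4. SS_res = 13. SS_tot = 1147/4. R^2 = 1 - 13/(1147/4) = 1095/1147.

1095/1147


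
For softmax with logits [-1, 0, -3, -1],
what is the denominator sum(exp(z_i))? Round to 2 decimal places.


Denom = e^-1=0.3679 + e^0=1.0000 + e^-3=0.0498 + e^-1=0.3679. Sum = 1.7856, which rounds to 1.79.

1.79


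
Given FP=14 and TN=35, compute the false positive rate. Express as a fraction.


FPR = FP / (FP + TN) = 14 / 49 = 2/7.

2/7


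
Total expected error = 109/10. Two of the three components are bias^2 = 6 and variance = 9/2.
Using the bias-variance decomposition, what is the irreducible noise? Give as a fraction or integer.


Total error = bias^2 + variance + irreducible noise. So irreducible noise = 109/10 - 6 - 9/2 = 2/5.

2/5


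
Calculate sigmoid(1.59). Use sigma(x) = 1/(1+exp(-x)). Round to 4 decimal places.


sigma(1.59) = 1/(1+e^(-1.59)) = 1/(1+0.203926) = 1/1.203926 = 0.8306.

0.8306


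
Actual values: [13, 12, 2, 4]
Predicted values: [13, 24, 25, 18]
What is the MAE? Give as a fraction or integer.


MAE = (1/4) * (|13-13|=0 + |12-24|=12 + |2-25|=23 + |4-18|=14). Sum = 49. MAE = 49/4.

49/4


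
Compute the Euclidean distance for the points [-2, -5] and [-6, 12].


d = sqrt(sum of squared differences). (-2--6)^2=16, (-5-12)^2=289. Sum = 305.

sqrt(305)


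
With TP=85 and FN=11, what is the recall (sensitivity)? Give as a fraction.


Recall = TP / (TP + FN) = 85 / 96 = 85/96.

85/96


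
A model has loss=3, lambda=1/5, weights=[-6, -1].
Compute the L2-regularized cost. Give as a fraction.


L2 sq norm = sum(w^2) = 37. J = 3 + 1/5 * 37 = 52/5.

52/5


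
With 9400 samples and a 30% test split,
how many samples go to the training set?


Test set = 9400 * 30% = 2820. Training set = 9400 - 2820 = 6580.

6580


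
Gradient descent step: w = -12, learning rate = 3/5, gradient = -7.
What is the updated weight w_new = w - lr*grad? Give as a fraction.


w_new = -12 - 3/5 * -7 = -12 - -21/5 = -39/5.

-39/5


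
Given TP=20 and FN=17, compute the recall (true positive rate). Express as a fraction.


Recall = TP / (TP + FN) = 20 / 37 = 20/37.

20/37


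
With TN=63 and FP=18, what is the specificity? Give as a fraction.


Specificity = TN / (TN + FP) = 63 / 81 = 7/9.

7/9


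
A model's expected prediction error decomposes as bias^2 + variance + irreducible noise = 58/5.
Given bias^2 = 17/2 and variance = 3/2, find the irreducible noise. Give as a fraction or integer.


Total error = bias^2 + variance + irreducible noise. So irreducible noise = 58/5 - 17/2 - 3/2 = 8/5.

8/5


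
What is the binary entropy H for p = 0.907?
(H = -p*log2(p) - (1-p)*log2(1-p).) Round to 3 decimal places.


H = -0.907*log2(0.907) - 0.093*log2(0.093) = 0.446.

0.446


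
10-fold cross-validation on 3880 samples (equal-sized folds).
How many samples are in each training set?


Each validation fold has 3880/10 = 388 samples. Training set = 3880 - 388 = 3492.

3492


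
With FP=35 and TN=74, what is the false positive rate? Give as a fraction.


FPR = FP / (FP + TN) = 35 / 109 = 35/109.

35/109


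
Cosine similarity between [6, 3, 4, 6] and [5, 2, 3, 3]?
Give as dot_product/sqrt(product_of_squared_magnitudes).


dot = 66. |a|^2 = 97, |b|^2 = 47. cos = 66/sqrt(4559).

66/sqrt(4559)


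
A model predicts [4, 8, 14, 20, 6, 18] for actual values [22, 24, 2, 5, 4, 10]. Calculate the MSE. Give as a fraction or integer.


MSE = (1/6) * ((22-4)^2=324 + (24-8)^2=256 + (2-14)^2=144 + (5-20)^2=225 + (4-6)^2=4 + (10-18)^2=64). Sum = 1017. MSE = 339/2.

339/2


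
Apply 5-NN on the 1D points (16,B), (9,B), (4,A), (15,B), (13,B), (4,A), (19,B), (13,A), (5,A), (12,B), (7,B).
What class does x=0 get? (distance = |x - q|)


Distances: |16-0|=16, |9-0|=9, |4-0|=4, |15-0|=15, |13-0|=13, |4-0|=4, |19-0|=19, |13-0|=13, |5-0|=5, |12-0|=12, |7-0|=7. 5 nearest: (4,A), (4,A), (5,A), (7,B), (9,B). Counts: {'A': 3, 'B': 2}. Majority class: A.

A


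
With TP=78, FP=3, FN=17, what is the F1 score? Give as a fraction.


Precision = 78/81 = 26/27. Recall = 78/95 = 78/95. F1 = 2*P*R/(P+R) = 39/44.

39/44


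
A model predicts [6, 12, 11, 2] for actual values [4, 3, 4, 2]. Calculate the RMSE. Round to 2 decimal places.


MSE = 33.5000. RMSE = sqrt(33.5000) = 5.79.

5.79


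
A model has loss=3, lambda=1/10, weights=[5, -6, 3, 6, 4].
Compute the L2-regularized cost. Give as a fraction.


L2 sq norm = sum(w^2) = 122. J = 3 + 1/10 * 122 = 76/5.

76/5


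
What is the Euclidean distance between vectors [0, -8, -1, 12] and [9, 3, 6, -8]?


d = sqrt(sum of squared differences). (0-9)^2=81, (-8-3)^2=121, (-1-6)^2=49, (12--8)^2=400. Sum = 651.

sqrt(651)


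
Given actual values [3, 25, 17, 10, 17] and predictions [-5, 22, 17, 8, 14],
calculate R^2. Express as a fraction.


Mean(y) = 72/5. SS_res = 86. SS_tot = 1376/5. R^2 = 1 - 86/(1376/5) = 11/16.

11/16


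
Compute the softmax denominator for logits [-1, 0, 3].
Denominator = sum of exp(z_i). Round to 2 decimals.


Denom = e^-1=0.3679 + e^0=1.0000 + e^3=20.0855. Sum = 21.4534, which rounds to 21.45.

21.45


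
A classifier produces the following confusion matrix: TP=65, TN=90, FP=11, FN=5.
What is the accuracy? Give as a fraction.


Accuracy = (TP + TN) / (TP + TN + FP + FN) = (65 + 90) / 171 = 155/171.

155/171


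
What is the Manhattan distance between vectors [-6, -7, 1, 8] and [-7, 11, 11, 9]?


d = sum of absolute differences: |-6--7|=1 + |-7-11|=18 + |1-11|=10 + |8-9|=1 = 30.

30


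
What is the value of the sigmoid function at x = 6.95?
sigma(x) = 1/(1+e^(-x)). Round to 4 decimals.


sigma(6.95) = 1/(1+e^(-6.95)) = 1/(1+0.000959) = 1/1.000959 = 0.9990.

0.9990


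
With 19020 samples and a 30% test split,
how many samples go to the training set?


Test set = 19020 * 30% = 5706. Training set = 19020 - 5706 = 13314.

13314


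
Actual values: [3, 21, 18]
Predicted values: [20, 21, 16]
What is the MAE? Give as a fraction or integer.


MAE = (1/3) * (|3-20|=17 + |21-21|=0 + |18-16|=2). Sum = 19. MAE = 19/3.

19/3


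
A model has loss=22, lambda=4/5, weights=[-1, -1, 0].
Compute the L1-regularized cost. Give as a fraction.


L1 norm = sum(|w|) = 2. J = 22 + 4/5 * 2 = 118/5.

118/5


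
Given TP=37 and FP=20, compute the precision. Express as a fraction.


Precision = TP / (TP + FP) = 37 / 57 = 37/57.

37/57


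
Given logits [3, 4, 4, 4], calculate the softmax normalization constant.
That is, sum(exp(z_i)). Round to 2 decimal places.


Denom = e^3=20.0855 + e^4=54.5982 + e^4=54.5982 + e^4=54.5982. Sum = 183.8801, which rounds to 183.88.

183.88


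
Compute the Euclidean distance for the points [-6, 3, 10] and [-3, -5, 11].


d = sqrt(sum of squared differences). (-6--3)^2=9, (3--5)^2=64, (10-11)^2=1. Sum = 74.

sqrt(74)


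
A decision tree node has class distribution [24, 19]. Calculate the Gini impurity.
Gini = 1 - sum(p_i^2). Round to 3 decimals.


Total = 43. Proportions: 24/43, 19/43. sum(p_i^2) = 0.5068. Gini = 1 - 0.5068 = 0.4932, which rounds to 0.493.

0.493


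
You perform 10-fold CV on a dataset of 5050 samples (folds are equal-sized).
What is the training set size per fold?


Each validation fold has 5050/10 = 505 samples. Training set = 5050 - 505 = 4545.

4545


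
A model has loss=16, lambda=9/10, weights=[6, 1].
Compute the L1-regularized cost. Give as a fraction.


L1 norm = sum(|w|) = 7. J = 16 + 9/10 * 7 = 223/10.

223/10


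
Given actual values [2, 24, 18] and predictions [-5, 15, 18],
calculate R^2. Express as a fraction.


Mean(y) = 44/3. SS_res = 130. SS_tot = 776/3. R^2 = 1 - 130/(776/3) = 193/388.

193/388


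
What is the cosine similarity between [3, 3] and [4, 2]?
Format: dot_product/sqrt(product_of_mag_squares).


dot = 18. |a|^2 = 18, |b|^2 = 20. cos = 18/sqrt(360).

18/sqrt(360)


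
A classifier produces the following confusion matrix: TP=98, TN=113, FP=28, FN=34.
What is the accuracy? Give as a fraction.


Accuracy = (TP + TN) / (TP + TN + FP + FN) = (98 + 113) / 273 = 211/273.

211/273


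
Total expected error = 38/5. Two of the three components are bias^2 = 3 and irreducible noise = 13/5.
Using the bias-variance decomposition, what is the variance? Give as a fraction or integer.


Total error = bias^2 + variance + irreducible noise. So variance = 38/5 - 3 - 13/5 = 2.

2


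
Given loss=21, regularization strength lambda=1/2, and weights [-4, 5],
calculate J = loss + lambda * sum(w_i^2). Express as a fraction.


L2 sq norm = sum(w^2) = 41. J = 21 + 1/2 * 41 = 83/2.

83/2


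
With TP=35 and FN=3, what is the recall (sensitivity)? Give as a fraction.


Recall = TP / (TP + FN) = 35 / 38 = 35/38.

35/38


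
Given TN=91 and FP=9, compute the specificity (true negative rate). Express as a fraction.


Specificity = TN / (TN + FP) = 91 / 100 = 91/100.

91/100


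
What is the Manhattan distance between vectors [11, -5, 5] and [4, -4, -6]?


d = sum of absolute differences: |11-4|=7 + |-5--4|=1 + |5--6|=11 = 19.

19


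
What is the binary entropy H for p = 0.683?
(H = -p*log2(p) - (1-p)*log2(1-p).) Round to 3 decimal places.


H = -0.683*log2(0.683) - 0.317*log2(0.317) = 0.901.

0.901


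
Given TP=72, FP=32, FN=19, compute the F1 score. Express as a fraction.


Precision = 72/104 = 9/13. Recall = 72/91 = 72/91. F1 = 2*P*R/(P+R) = 48/65.

48/65


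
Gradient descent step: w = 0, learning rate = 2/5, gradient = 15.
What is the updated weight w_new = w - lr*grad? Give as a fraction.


w_new = 0 - 2/5 * 15 = 0 - 6 = -6.

-6


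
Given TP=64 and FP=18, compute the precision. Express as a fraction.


Precision = TP / (TP + FP) = 64 / 82 = 32/41.

32/41


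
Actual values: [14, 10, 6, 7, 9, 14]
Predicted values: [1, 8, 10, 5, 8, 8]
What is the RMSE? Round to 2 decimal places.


MSE = 38.3333. RMSE = sqrt(38.3333) = 6.19.

6.19


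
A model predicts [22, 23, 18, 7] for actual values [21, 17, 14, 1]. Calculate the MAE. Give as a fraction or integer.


MAE = (1/4) * (|21-22|=1 + |17-23|=6 + |14-18|=4 + |1-7|=6). Sum = 17. MAE = 17/4.

17/4


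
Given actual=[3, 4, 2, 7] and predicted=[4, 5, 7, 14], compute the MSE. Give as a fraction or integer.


MSE = (1/4) * ((3-4)^2=1 + (4-5)^2=1 + (2-7)^2=25 + (7-14)^2=49). Sum = 76. MSE = 19.

19


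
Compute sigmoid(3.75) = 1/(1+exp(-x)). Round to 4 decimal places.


sigma(3.75) = 1/(1+e^(-3.75)) = 1/(1+0.023518) = 1/1.023518 = 0.9770.

0.9770


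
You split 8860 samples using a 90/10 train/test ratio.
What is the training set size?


Test set = 8860 * 10% = 886. Training set = 8860 - 886 = 7974.

7974


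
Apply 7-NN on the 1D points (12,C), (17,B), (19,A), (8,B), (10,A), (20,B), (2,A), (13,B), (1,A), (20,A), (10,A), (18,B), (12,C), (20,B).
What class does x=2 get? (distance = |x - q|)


Distances: |12-2|=10, |17-2|=15, |19-2|=17, |8-2|=6, |10-2|=8, |20-2|=18, |2-2|=0, |13-2|=11, |1-2|=1, |20-2|=18, |10-2|=8, |18-2|=16, |12-2|=10, |20-2|=18. 7 nearest: (2,A), (1,A), (8,B), (10,A), (10,A), (12,C), (12,C). Counts: {'A': 4, 'B': 1, 'C': 2}. Majority class: A.

A


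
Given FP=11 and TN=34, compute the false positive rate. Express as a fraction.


FPR = FP / (FP + TN) = 11 / 45 = 11/45.

11/45


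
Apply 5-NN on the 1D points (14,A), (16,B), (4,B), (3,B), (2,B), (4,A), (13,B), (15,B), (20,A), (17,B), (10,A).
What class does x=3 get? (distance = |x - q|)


Distances: |14-3|=11, |16-3|=13, |4-3|=1, |3-3|=0, |2-3|=1, |4-3|=1, |13-3|=10, |15-3|=12, |20-3|=17, |17-3|=14, |10-3|=7. 5 nearest: (3,B), (4,A), (4,B), (2,B), (10,A). Counts: {'B': 3, 'A': 2}. Majority class: B.

B


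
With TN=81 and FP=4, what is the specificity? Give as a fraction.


Specificity = TN / (TN + FP) = 81 / 85 = 81/85.

81/85


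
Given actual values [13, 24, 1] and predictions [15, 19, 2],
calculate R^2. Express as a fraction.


Mean(y) = 38/3. SS_res = 30. SS_tot = 794/3. R^2 = 1 - 30/(794/3) = 352/397.

352/397


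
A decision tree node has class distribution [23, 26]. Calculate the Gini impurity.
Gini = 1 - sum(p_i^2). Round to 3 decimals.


Total = 49. Proportions: 23/49, 26/49. sum(p_i^2) = 0.5019. Gini = 1 - 0.5019 = 0.4981, which rounds to 0.498.

0.498


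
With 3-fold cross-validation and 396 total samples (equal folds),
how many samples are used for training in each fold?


Each validation fold has 396/3 = 132 samples. Training set = 396 - 132 = 264.

264


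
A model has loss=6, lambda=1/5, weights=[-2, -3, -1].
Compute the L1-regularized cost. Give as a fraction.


L1 norm = sum(|w|) = 6. J = 6 + 1/5 * 6 = 36/5.

36/5


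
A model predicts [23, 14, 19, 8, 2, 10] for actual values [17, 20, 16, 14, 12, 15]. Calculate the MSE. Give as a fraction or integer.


MSE = (1/6) * ((17-23)^2=36 + (20-14)^2=36 + (16-19)^2=9 + (14-8)^2=36 + (12-2)^2=100 + (15-10)^2=25). Sum = 242. MSE = 121/3.

121/3


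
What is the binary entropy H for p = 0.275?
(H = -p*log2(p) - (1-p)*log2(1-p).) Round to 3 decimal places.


H = -0.275*log2(0.275) - 0.725*log2(0.725) = 0.849.

0.849


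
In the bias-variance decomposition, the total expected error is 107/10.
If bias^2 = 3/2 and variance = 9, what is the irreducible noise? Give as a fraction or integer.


Total error = bias^2 + variance + irreducible noise. So irreducible noise = 107/10 - 3/2 - 9 = 1/5.

1/5


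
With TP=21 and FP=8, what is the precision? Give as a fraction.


Precision = TP / (TP + FP) = 21 / 29 = 21/29.

21/29


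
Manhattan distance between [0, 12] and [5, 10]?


d = sum of absolute differences: |0-5|=5 + |12-10|=2 = 7.

7


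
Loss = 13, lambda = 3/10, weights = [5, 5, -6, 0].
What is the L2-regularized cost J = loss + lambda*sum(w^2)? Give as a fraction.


L2 sq norm = sum(w^2) = 86. J = 13 + 3/10 * 86 = 194/5.

194/5


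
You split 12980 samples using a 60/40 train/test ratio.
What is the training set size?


Test set = 12980 * 40% = 5192. Training set = 12980 - 5192 = 7788.

7788


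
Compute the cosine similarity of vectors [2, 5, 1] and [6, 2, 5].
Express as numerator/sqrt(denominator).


dot = 27. |a|^2 = 30, |b|^2 = 65. cos = 27/sqrt(1950).

27/sqrt(1950)


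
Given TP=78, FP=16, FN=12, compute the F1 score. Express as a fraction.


Precision = 78/94 = 39/47. Recall = 78/90 = 13/15. F1 = 2*P*R/(P+R) = 39/46.

39/46


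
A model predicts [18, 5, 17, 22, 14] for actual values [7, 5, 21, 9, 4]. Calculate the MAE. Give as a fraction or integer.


MAE = (1/5) * (|7-18|=11 + |5-5|=0 + |21-17|=4 + |9-22|=13 + |4-14|=10). Sum = 38. MAE = 38/5.

38/5


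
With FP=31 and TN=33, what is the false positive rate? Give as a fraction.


FPR = FP / (FP + TN) = 31 / 64 = 31/64.

31/64


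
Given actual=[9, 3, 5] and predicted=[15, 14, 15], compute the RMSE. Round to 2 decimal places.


MSE = 85.6667. RMSE = sqrt(85.6667) = 9.26.

9.26


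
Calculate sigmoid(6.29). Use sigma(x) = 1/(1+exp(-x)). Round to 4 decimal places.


sigma(6.29) = 1/(1+e^(-6.29)) = 1/(1+0.001855) = 1/1.001855 = 0.9981.

0.9981


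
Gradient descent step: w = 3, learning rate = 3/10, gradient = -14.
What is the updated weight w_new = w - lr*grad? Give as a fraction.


w_new = 3 - 3/10 * -14 = 3 - -21/5 = 36/5.

36/5


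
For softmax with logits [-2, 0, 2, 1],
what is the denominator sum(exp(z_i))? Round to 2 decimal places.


Denom = e^-2=0.1353 + e^0=1.0000 + e^2=7.3891 + e^1=2.7183. Sum = 11.2427, which rounds to 11.24.

11.24


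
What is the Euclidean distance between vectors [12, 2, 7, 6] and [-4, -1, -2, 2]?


d = sqrt(sum of squared differences). (12--4)^2=256, (2--1)^2=9, (7--2)^2=81, (6-2)^2=16. Sum = 362.

sqrt(362)


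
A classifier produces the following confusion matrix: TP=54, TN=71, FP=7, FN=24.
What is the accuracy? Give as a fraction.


Accuracy = (TP + TN) / (TP + TN + FP + FN) = (54 + 71) / 156 = 125/156.

125/156


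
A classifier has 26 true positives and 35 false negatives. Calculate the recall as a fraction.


Recall = TP / (TP + FN) = 26 / 61 = 26/61.

26/61


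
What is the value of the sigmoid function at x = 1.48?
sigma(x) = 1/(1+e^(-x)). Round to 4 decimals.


sigma(1.48) = 1/(1+e^(-1.48)) = 1/(1+0.227638) = 1/1.227638 = 0.8146.

0.8146


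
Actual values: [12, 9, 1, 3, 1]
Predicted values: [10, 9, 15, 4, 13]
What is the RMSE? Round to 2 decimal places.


MSE = 69.0000. RMSE = sqrt(69.0000) = 8.31.

8.31


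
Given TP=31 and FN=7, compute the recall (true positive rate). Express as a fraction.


Recall = TP / (TP + FN) = 31 / 38 = 31/38.

31/38


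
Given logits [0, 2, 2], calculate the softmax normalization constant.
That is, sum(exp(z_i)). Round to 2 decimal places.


Denom = e^0=1.0000 + e^2=7.3891 + e^2=7.3891. Sum = 15.7782, which rounds to 15.78.

15.78


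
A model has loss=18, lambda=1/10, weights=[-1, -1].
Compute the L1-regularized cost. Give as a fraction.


L1 norm = sum(|w|) = 2. J = 18 + 1/10 * 2 = 91/5.

91/5


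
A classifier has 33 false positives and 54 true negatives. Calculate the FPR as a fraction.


FPR = FP / (FP + TN) = 33 / 87 = 11/29.

11/29


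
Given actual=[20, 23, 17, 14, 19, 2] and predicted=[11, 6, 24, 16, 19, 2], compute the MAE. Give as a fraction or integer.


MAE = (1/6) * (|20-11|=9 + |23-6|=17 + |17-24|=7 + |14-16|=2 + |19-19|=0 + |2-2|=0). Sum = 35. MAE = 35/6.

35/6


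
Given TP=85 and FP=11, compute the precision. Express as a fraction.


Precision = TP / (TP + FP) = 85 / 96 = 85/96.

85/96


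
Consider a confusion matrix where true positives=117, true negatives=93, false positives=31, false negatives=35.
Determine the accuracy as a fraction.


Accuracy = (TP + TN) / (TP + TN + FP + FN) = (117 + 93) / 276 = 35/46.

35/46


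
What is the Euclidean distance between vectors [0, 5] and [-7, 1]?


d = sqrt(sum of squared differences). (0--7)^2=49, (5-1)^2=16. Sum = 65.

sqrt(65)


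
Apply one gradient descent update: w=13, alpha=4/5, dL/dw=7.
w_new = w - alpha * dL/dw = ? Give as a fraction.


w_new = 13 - 4/5 * 7 = 13 - 28/5 = 37/5.

37/5


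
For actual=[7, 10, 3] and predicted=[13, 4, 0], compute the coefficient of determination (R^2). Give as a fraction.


Mean(y) = 20/3. SS_res = 81. SS_tot = 74/3. R^2 = 1 - 81/(74/3) = -169/74.

-169/74


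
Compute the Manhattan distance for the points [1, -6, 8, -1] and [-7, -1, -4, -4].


d = sum of absolute differences: |1--7|=8 + |-6--1|=5 + |8--4|=12 + |-1--4|=3 = 28.

28


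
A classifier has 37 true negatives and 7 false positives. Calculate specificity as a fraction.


Specificity = TN / (TN + FP) = 37 / 44 = 37/44.

37/44


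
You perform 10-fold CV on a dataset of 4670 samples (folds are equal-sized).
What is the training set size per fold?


Each validation fold has 4670/10 = 467 samples. Training set = 4670 - 467 = 4203.

4203


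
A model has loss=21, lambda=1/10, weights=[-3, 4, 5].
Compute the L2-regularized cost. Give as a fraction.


L2 sq norm = sum(w^2) = 50. J = 21 + 1/10 * 50 = 26.

26


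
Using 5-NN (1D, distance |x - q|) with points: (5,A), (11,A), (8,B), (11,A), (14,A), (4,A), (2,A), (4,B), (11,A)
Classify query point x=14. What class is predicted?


Distances: |5-14|=9, |11-14|=3, |8-14|=6, |11-14|=3, |14-14|=0, |4-14|=10, |2-14|=12, |4-14|=10, |11-14|=3. 5 nearest: (14,A), (11,A), (11,A), (11,A), (8,B). Counts: {'A': 4, 'B': 1}. Majority class: A.

A


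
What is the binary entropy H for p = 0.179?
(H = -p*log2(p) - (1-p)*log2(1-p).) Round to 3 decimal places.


H = -0.179*log2(0.179) - 0.821*log2(0.821) = 0.678.

0.678


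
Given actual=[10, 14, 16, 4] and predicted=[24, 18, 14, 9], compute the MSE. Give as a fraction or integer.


MSE = (1/4) * ((10-24)^2=196 + (14-18)^2=16 + (16-14)^2=4 + (4-9)^2=25). Sum = 241. MSE = 241/4.

241/4


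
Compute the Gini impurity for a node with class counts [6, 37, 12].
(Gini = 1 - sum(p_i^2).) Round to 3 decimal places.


Total = 55. Proportions: 6/55, 37/55, 12/55. sum(p_i^2) = 0.5121. Gini = 1 - 0.5121 = 0.4879, which rounds to 0.488.

0.488


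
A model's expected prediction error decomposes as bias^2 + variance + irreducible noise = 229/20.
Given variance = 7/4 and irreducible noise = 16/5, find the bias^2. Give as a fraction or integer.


Total error = bias^2 + variance + irreducible noise. So bias^2 = 229/20 - 7/4 - 16/5 = 13/2.

13/2


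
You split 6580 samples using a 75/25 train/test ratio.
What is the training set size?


Test set = 6580 * 25% = 1645. Training set = 6580 - 1645 = 4935.

4935


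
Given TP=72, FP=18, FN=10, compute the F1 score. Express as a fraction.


Precision = 72/90 = 4/5. Recall = 72/82 = 36/41. F1 = 2*P*R/(P+R) = 36/43.

36/43


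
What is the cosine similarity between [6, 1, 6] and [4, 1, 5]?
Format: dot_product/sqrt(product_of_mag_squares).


dot = 55. |a|^2 = 73, |b|^2 = 42. cos = 55/sqrt(3066).

55/sqrt(3066)


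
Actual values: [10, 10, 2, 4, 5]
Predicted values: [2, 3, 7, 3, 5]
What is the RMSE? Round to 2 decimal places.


MSE = 27.8000. RMSE = sqrt(27.8000) = 5.27.

5.27


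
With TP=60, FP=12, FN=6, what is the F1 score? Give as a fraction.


Precision = 60/72 = 5/6. Recall = 60/66 = 10/11. F1 = 2*P*R/(P+R) = 20/23.

20/23


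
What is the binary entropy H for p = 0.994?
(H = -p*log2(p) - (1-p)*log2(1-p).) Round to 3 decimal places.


H = -0.994*log2(0.994) - 0.006*log2(0.006) = 0.053.

0.053
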